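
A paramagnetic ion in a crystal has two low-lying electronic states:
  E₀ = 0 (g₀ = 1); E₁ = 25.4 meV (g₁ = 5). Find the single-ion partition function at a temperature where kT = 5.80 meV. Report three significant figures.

Z = 1.06

Eᵢ/kT = 0, 4.3793.
Z = Σ gᵢe^(−Eᵢ/kT) = 1·e^(−0) + 5·e^(−4.3793) = 1.0000 + 0.062671 = 1.0627.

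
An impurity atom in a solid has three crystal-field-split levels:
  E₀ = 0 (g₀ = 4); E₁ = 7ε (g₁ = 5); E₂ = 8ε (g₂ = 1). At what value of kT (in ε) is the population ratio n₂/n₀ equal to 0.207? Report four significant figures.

n₂/n₀ = (g₂/g₀) exp[−(E₂−E₀)/kT] = 0.207.
⇒ (E₂−E₀)/kT = ln((1/4)/0.207) = ln(1.20773) = 0.188743.
kT = 8ε / 0.188743 = 42.39 ε.

42.39 ε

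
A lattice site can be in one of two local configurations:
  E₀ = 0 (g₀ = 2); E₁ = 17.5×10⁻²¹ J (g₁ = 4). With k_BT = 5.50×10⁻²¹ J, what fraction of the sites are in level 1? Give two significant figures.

Eᵢ/kT = 0, 3.182.
Z = Σ gᵢe^(−Eᵢ/kT) = 2·e^(−0) + 4·e^(−3.182) = 2.000 + 0.1660 = 2.166.
P₁ = g₁ e^(−E₁/kT) / Z = 0.1660/2.166 = 0.077.

0.077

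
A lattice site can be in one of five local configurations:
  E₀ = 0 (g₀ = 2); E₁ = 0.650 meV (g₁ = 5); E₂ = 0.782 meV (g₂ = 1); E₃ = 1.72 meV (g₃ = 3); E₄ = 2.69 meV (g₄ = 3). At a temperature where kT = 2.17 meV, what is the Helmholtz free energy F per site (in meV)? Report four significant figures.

-4.677 meV

Eᵢ/kT = 0, 0.299539, 0.360369, 0.792627, 1.23963.
Z = Σ gᵢe^(−Eᵢ/kT) = 2·e^(−0) + 5·e^(−0.299539) + 1·e^(−0.360369) + 3·e^(−0.792627) + 3·e^(−1.23963) = 2.00000 + 3.70580 + 0.697419 + 1.35796 + 0.868474 = 8.62965.
F = −kT ln Z = −2.17 × ln(8.62965) = −2.17 × 2.15520 = -4.677 meV.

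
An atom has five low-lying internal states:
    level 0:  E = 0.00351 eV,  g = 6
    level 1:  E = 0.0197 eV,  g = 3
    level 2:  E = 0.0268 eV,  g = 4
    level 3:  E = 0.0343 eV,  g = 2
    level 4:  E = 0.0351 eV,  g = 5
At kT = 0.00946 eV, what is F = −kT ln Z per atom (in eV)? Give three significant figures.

-0.0151 eV

Eᵢ/kT = 0.37104, 2.0825, 2.8330, 3.6258, 3.7104.
Z = Σ gᵢe^(−Eᵢ/kT) = 6·e^(−0.37104) + 3·e^(−2.0825) + 4·e^(−2.8330) + 2·e^(−3.6258) + 5·e^(−3.7104) = 4.1401 + 0.37385 + 0.23534 + 0.053256 + 0.12234 = 4.9249.
F = −kT ln Z = −0.00946 × ln(4.9249) = −0.00946 × 1.5943 = -0.0151 eV.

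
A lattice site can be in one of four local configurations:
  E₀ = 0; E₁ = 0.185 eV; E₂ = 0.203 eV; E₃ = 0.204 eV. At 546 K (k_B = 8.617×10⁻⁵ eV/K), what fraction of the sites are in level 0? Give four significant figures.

k_BT = 8.617×10⁻⁵ × 546 K = 0.0470488 eV.
Eᵢ/kT = 0, 3.93209, 4.31467, 4.33592.
Z = Σ e^(−Eᵢ/kT) = e^(−0) + e^(−3.93209) + e^(−4.31467) + e^(−4.33592) = 1.00000 + 0.0196027 + 0.0133710 + 0.0130898 = 1.04606.
P₀ = e^(−E₀/kT) / Z = 1.00000/1.04606 = 0.9560.

0.9560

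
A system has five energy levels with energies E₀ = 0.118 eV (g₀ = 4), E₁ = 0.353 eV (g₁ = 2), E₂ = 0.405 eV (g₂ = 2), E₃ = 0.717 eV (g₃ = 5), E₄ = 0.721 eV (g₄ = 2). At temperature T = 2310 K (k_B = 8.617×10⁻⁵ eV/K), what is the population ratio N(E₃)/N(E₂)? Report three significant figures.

0.521

k_BT = 8.617×10⁻⁵ × 2310 K = 0.19905 eV.
n₃/n₂ = (g₃/g₂) exp[−(E₃−E₂)/kT] = (5/2) × exp(−(0.312 eV)/(0.19905 eV)) = (5/2) × exp(-1.5674) = 0.521.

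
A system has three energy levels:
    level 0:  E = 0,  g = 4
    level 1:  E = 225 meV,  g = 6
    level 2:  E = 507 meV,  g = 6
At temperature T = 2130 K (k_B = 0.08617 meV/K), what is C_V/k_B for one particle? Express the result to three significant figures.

k_BT = 0.08617 × 2130 K = 183.54 meV.
Eᵢ/kT = 0, 1.2259, 2.7623.
Z = Σ gᵢe^(−Eᵢ/kT) = 4·e^(−0) + 6·e^(−1.2259) + 6·e^(−2.7623) = 4.0000 + 1.7610 + 0.37888 = 6.1399.
⟨E⟩ = 95.819 meV, ⟨E²⟩ = 30382 meV².
C_V/k_B = (⟨E²⟩ − ⟨E⟩²)/(kT)² = (30382 − 9181.3)/33687 = 0.629.

0.629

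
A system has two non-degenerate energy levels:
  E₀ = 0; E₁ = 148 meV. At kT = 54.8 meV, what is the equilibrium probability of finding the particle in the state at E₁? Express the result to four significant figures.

Eᵢ/kT = 0, 2.70073.
Z = Σ e^(−Eᵢ/kT) = e^(−0) + e^(−2.70073) = 1.00000 + 0.0671565 = 1.06716.
P₁ = e^(−E₁/kT) / Z = 0.0671565/1.06716 = 0.06293.

0.06293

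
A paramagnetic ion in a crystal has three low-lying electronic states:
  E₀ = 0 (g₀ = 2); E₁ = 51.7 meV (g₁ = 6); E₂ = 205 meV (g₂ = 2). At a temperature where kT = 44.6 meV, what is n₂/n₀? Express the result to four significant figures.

0.01009

n₂/n₀ = (g₂/g₀) exp[−(E₂−E₀)/kT] = (2/2) × exp(−(205 meV)/(44.6 meV)) = (2/2) × exp(-4.59641) = 0.01009.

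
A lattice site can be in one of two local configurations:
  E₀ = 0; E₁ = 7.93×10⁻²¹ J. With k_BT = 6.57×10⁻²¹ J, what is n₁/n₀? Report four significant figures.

n₁/n₀ = exp[−(E₁−E₀)/kT] = exp(−(7.93 ×10⁻²¹ J)/(6.57 ×10⁻²¹ J)) = exp(-1.20700) = 0.2991.

0.2991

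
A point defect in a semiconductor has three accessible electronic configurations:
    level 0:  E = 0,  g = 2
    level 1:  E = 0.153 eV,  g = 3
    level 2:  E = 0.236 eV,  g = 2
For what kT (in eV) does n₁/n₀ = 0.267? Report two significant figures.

0.089 eV

n₁/n₀ = (g₁/g₀) exp[−(E₁−E₀)/kT] = 0.267.
⇒ (E₁−E₀)/kT = ln((3/2)/0.267) = ln(5.618) = 1.726.
kT = 0.153 eV / 1.726 = 0.089 eV.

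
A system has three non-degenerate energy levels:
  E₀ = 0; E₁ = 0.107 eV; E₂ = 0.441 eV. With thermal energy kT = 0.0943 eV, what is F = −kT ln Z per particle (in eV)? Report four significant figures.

-0.02695 eV

Eᵢ/kT = 0, 1.13468, 4.67656.
Z = Σ e^(−Eᵢ/kT) = e^(−0) + e^(−1.13468) + e^(−4.67656) = 1.00000 + 0.321525 + 0.00931099 = 1.33084.
F = −kT ln Z = −0.0943 × ln(1.33084) = −0.0943 × 0.285810 = -0.02695 eV.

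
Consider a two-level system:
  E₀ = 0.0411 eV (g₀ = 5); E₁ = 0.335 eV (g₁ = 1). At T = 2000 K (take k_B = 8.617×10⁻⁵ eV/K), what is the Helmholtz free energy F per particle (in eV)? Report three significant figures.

k_BT = 8.617×10⁻⁵ × 2000 K = 0.17234 eV.
Eᵢ/kT = 0.23848, 1.9438.
Z = Σ gᵢe^(−Eᵢ/kT) = 5·e^(−0.23848) + 1·e^(−1.9438) = 3.9391 + 0.14316 = 4.0823.
F = −kT ln Z = −0.17234 × ln(4.0823) = −0.17234 × 1.4067 = -0.242 eV.

-0.242 eV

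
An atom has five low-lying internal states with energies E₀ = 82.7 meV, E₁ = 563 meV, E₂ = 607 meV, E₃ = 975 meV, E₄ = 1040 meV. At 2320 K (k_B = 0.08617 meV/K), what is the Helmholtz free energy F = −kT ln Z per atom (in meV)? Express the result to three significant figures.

k_BT = 0.08617 × 2320 K = 199.91 meV.
Eᵢ/kT = 0.41369, 2.8163, 3.0364, 4.8772, 5.2023.
Z = Σ e^(−Eᵢ/kT) = e^(−0.41369) + e^(−2.8163) + e^(−3.0364) + e^(−4.8772) + e^(−5.2023) = 0.66121 + 0.059827 + 0.048007 + 0.0076183 + 0.0055039 = 0.78217.
F = −kT ln Z = −199.91 × ln(0.78217) = −199.91 × -0.24568 = 49.1 meV.

49.1 meV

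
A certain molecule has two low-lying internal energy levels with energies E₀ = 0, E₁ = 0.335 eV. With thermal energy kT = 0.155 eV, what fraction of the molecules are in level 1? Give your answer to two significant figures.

Eᵢ/kT = 0, 2.161.
Z = Σ e^(−Eᵢ/kT) = e^(−0) + e^(−2.161) = 1.000 + 0.1152 = 1.115.
P₁ = e^(−E₁/kT) / Z = 0.1152/1.115 = 0.10.

0.10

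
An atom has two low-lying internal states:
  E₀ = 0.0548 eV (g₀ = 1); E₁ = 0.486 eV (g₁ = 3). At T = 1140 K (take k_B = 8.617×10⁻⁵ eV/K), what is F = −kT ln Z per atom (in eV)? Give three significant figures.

0.0512 eV

k_BT = 8.617×10⁻⁵ × 1140 K = 0.098234 eV.
Eᵢ/kT = 0.55785, 4.9474.
Z = Σ gᵢe^(−Eᵢ/kT) = 1·e^(−0.55785) + 3·e^(−4.9474) = 0.57244 + 0.021306 = 0.59375.
F = −kT ln Z = −0.098234 × ln(0.59375) = −0.098234 × -0.52130 = 0.0512 eV.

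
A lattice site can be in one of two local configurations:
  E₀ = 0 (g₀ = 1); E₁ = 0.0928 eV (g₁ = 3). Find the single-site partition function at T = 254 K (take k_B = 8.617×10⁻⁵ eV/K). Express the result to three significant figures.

Z = 1.04

k_BT = 8.617×10⁻⁵ × 254 K = 0.021887 eV.
Eᵢ/kT = 0, 4.2400.
Z = Σ gᵢe^(−Eᵢ/kT) = 1·e^(−0) + 3·e^(−4.2400) = 1.0000 + 0.043223 = 1.0432.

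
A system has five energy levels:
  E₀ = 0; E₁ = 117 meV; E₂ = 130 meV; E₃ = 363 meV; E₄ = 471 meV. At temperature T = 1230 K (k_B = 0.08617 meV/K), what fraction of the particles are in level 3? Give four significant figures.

0.01950

k_BT = 0.08617 × 1230 K = 105.989 meV.
Eᵢ/kT = 0, 1.10389, 1.22654, 3.42488, 4.44386.
Z = Σ e^(−Eᵢ/kT) = e^(−0) + e^(−1.10389) + e^(−1.22654) + e^(−3.42488) + e^(−4.44386) = 1.00000 + 0.331579 + 0.293306 + 0.0325532 + 0.0117505 = 1.66919.
P₃ = e^(−E₃/kT) / Z = 0.0325532/1.66919 = 0.01950.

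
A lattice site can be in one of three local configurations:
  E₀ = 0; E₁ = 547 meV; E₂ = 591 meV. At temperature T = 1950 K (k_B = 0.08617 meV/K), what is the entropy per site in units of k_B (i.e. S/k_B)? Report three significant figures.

k_BT = 0.08617 × 1950 K = 168.03 meV.
Eᵢ/kT = 0, 3.2554, 3.5172.
Z = Σ e^(−Eᵢ/kT) = e^(−0) + e^(−3.2554) + e^(−3.5172) = 1.0000 + 0.038565 + 0.029682 = 1.0682.
⟨E⟩ = Σ EᵢPᵢ = 36.170 meV.
S/k_B = ln Z + ⟨E⟩/kT = ln(1.0682) + 36.170/168.03 = 0.065975 + 0.21526 = 0.281.

0.281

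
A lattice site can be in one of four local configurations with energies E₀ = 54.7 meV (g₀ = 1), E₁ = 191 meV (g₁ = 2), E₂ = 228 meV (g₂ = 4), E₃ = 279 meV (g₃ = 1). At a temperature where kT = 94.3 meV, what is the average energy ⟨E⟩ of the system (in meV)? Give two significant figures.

Eᵢ/kT = 0.5801, 2.025, 2.418, 2.959.
Z = Σ gᵢe^(−Eᵢ/kT) = 1·e^(−0.5801) + 2·e^(−2.025) + 4·e^(−2.418) + 1·e^(−2.959) = 0.5598 + 0.2640 + 0.3564 + 0.05187 = 1.232.
⟨E⟩ = Σ Eᵢ gᵢe^(−Eᵢ/kT) / Z = (54.7·0.5598 + 191·0.2640 + 228·0.3564 + 279·0.05187) / 1.232 = 140 meV.

140 meV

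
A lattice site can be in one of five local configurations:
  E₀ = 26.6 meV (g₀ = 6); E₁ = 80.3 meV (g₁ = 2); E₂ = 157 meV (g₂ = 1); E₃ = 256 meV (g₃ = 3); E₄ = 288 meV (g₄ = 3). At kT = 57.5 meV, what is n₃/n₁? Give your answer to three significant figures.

n₃/n₁ = (g₃/g₁) exp[−(E₃−E₁)/kT] = (3/2) × exp(−(175.7 meV)/(57.5 meV)) = (3/2) × exp(-3.0557) = 0.0706.

0.0706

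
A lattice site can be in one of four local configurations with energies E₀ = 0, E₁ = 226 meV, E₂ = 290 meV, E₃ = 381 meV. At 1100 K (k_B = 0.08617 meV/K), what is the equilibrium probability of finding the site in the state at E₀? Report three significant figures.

0.864

k_BT = 0.08617 × 1100 K = 94.787 meV.
Eᵢ/kT = 0, 2.3843, 3.0595, 4.0195.
Z = Σ e^(−Eᵢ/kT) = e^(−0) + e^(−2.3843) + e^(−3.0595) + e^(−4.0195) = 1.0000 + 0.092153 + 0.046911 + 0.017962 = 1.1570.
P₀ = e^(−E₀/kT) / Z = 1.0000/1.1570 = 0.864.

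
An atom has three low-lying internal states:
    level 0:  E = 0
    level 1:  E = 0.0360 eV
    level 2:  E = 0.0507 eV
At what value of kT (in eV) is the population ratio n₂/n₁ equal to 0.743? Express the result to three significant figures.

n₂/n₁ = exp[−(E₂−E₁)/kT] = 0.743.
⇒ (E₂−E₁)/kT = ln(1/0.743) = ln(1.3459) = 0.29706.
kT = 0.0147 eV / 0.29706 = 0.0495 eV.

0.0495 eV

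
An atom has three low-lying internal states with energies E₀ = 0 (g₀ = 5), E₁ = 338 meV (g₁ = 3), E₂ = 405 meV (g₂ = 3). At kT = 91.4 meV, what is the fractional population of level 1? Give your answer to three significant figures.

Eᵢ/kT = 0, 3.6980, 4.4311.
Z = Σ gᵢe^(−Eᵢ/kT) = 5·e^(−0) + 3·e^(−3.6980) + 3·e^(−4.4311) = 5.0000 + 0.074319 + 0.035704 = 5.1100.
P₁ = g₁ e^(−E₁/kT) / Z = 0.074319/5.1100 = 0.0145.

0.0145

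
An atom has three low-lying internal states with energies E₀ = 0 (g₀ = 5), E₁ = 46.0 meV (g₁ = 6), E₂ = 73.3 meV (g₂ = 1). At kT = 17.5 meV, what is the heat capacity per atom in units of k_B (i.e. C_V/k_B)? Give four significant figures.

Eᵢ/kT = 0, 2.62857, 4.18857.
Z = Σ gᵢe^(−Eᵢ/kT) = 5·e^(−0) + 6·e^(−2.62857) + 1·e^(−4.18857) = 5.00000 + 0.433090 + 0.0151680 = 5.44826.
⟨E⟩ = 3.86067 meV, ⟨E²⟩ = 183.162 meV².
C_V/k_B = (⟨E²⟩ − ⟨E⟩²)/(kT)² = (183.162 − 14.9048)/306.250 = 0.5494.

0.5494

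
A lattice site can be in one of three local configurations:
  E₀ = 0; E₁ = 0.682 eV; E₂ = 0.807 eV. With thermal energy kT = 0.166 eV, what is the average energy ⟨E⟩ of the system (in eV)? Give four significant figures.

0.01704 eV

Eᵢ/kT = 0, 4.10843, 4.86145.
Z = Σ e^(−Eᵢ/kT) = e^(−0) + e^(−4.10843) + e^(−4.86145) = 1.00000 + 0.0164336 + 0.00773925 = 1.02417.
⟨E⟩ = Σ Eᵢ e^(−Eᵢ/kT) / Z = (0·1.00000 + 0.682·0.0164336 + 0.807·0.00773925) / 1.02417 = 0.01704 eV.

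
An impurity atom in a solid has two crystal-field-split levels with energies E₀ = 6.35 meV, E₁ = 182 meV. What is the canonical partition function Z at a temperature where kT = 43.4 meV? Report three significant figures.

Z = 0.879

Eᵢ/kT = 0.14631, 4.1935.
Z = Σ e^(−Eᵢ/kT) = e^(−0.14631) + e^(−4.1935) = 0.86389 + 0.015093 = 0.87898.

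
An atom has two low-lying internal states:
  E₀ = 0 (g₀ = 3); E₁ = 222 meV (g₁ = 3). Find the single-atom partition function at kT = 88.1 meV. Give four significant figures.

Eᵢ/kT = 0, 2.51986.
Z = Σ gᵢe^(−Eᵢ/kT) = 3·e^(−0) + 3·e^(−2.51986) = 3.00000 + 0.241413 = 3.24141.

Z = 3.241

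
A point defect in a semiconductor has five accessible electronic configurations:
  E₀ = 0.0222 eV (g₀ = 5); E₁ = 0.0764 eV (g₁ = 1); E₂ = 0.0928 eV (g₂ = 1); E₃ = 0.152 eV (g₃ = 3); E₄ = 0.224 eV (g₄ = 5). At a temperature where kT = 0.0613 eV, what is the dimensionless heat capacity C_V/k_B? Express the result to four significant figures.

Eᵢ/kT = 0.362153, 1.24633, 1.51387, 2.47961, 3.65416.
Z = Σ gᵢe^(−Eᵢ/kT) = 5·e^(−0.362153) + 1·e^(−1.24633) + 1·e^(−1.51387) + 3·e^(−2.47961) + 5·e^(−3.65416) = 3.48088 + 0.287558 + 0.220057 + 0.251328 + 0.129416 = 4.36924.
⟨E⟩ = 0.0427665 eV, ⟨E²⟩ = 0.00402572 eV².
C_V/k_B = (⟨E²⟩ − ⟨E⟩²)/(kT)² = (0.00402572 − 0.00182897)/0.00375769 = 0.5846.

0.5846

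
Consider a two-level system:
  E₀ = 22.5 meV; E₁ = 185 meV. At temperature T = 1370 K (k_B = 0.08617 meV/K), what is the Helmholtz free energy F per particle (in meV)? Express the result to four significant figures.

k_BT = 0.08617 × 1370 K = 118.053 meV.
Eᵢ/kT = 0.190592, 1.56709.
Z = Σ e^(−Eᵢ/kT) = e^(−0.190592) + e^(−1.56709) = 0.826470 + 0.208651 = 1.03512.
F = −kT ln Z = −118.053 × ln(1.03512) = −118.053 × 0.0345174 = -4.075 meV.

-4.075 meV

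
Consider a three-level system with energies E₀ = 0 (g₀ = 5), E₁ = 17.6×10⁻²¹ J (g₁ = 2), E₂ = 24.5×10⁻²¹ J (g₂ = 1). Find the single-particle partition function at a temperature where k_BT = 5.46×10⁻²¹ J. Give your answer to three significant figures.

Eᵢ/kT = 0, 3.2234, 4.4872.
Z = Σ gᵢe^(−Eᵢ/kT) = 5·e^(−0) + 2·e^(−3.2234) + 1·e^(−4.4872) = 5.0000 + 0.079639 + 0.011252 = 5.0909.

Z = 5.09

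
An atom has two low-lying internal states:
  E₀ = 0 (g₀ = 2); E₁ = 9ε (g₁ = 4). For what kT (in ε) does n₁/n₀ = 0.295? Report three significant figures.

4.70 ε

n₁/n₀ = (g₁/g₀) exp[−(E₁−E₀)/kT] = 0.295.
⇒ (E₁−E₀)/kT = ln((4/2)/0.295) = ln(6.7797) = 1.9139.
kT = 9ε / 1.9139 = 4.70 ε.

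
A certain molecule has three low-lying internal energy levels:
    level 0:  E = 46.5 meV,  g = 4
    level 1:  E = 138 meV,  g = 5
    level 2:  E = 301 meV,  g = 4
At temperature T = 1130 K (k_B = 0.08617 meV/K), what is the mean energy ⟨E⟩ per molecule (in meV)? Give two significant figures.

k_BT = 0.08617 × 1130 K = 97.37 meV.
Eᵢ/kT = 0.4776, 1.417, 3.091.
Z = Σ gᵢe^(−Eᵢ/kT) = 4·e^(−0.4776) + 5·e^(−1.417) + 4·e^(−3.091) = 2.481 + 1.212 + 0.1818 = 3.875.
⟨E⟩ = Σ Eᵢ gᵢe^(−Eᵢ/kT) / Z = (46.5·2.481 + 138·1.212 + 301·0.1818) / 3.875 = 87 meV.

87 meV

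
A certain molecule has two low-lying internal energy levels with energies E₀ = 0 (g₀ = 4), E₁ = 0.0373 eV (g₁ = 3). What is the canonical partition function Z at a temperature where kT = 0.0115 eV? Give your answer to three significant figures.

Z = 4.12

Eᵢ/kT = 0, 3.2435.
Z = Σ gᵢe^(−Eᵢ/kT) = 4·e^(−0) + 3·e^(−3.2435) = 4.0000 + 0.11708 = 4.1171.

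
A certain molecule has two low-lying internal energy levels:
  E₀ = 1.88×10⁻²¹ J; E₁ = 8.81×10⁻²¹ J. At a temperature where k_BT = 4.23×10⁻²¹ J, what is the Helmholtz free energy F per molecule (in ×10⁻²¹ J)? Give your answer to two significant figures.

Eᵢ/kT = 0.4444, 2.083.
Z = Σ e^(−Eᵢ/kT) = e^(−0.4444) + e^(−2.083) = 0.6412 + 0.1246 = 0.7658.
F = −kT ln Z = −4.23 × ln(0.7658) = −4.23 × -0.2668 = 1.1 ×10⁻²¹ J.

1.1 ×10⁻²¹ J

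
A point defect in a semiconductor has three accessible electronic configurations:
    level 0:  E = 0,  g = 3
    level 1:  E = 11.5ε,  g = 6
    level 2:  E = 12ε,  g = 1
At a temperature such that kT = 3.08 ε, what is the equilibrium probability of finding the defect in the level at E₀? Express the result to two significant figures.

Eᵢ/kT = 0, 3.734, 3.896.
Z = Σ gᵢe^(−Eᵢ/kT) = 3·e^(−0) + 6·e^(−3.734) + 1·e^(−3.896) = 3.000 + 0.1434 + 0.02032 = 3.164.
P₀ = g₀ e^(−E₀/kT) / Z = 3.000/3.164 = 0.95.

0.95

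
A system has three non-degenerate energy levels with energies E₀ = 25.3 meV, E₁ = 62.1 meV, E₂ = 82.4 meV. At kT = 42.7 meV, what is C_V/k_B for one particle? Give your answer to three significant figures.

Eᵢ/kT = 0.59251, 1.4543, 1.9297.
Z = Σ e^(−Eᵢ/kT) = e^(−0.59251) + e^(−1.4543) + e^(−1.9297) = 0.55294 + 0.23356 + 0.14519 = 0.93169.
⟨E⟩ = 43.423 meV, ⟨E²⟩ = 2404.7 meV².
C_V/k_B = (⟨E²⟩ − ⟨E⟩²)/(kT)² = (2404.7 − 1885.6)/1823.3 = 0.285.

0.285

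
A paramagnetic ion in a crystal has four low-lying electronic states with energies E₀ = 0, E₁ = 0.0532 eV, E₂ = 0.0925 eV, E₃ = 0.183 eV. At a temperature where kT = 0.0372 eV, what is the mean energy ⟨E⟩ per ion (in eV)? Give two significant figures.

Eᵢ/kT = 0, 1.430, 2.487, 4.919.
Z = Σ e^(−Eᵢ/kT) = e^(−0) + e^(−1.430) + e^(−2.487) + e^(−4.919) = 1.000 + 0.2393 + 0.08316 + 0.007306 = 1.330.
⟨E⟩ = Σ Eᵢ e^(−Eᵢ/kT) / Z = (0·1.000 + 0.0532·0.2393 + 0.0925·0.08316 + 0.183·0.007306) / 1.330 = 0.016 eV.

0.016 eV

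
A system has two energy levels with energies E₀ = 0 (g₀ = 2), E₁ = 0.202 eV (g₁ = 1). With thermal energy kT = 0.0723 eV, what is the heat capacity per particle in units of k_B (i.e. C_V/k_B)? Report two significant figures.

Eᵢ/kT = 0, 2.794.
Z = Σ gᵢe^(−Eᵢ/kT) = 2·e^(−0) + 1·e^(−2.794) = 2.000 + 0.06118 = 2.061.
⟨E⟩ = 0.005996 eV, ⟨E²⟩ = 0.001211 eV².
C_V/k_B = (⟨E²⟩ − ⟨E⟩²)/(kT)² = (0.001211 − 0.00003595)/0.005227 = 0.22.

0.22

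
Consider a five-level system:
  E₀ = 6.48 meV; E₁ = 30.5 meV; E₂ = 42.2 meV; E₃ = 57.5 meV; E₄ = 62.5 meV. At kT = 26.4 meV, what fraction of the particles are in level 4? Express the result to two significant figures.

0.062

Eᵢ/kT = 0.2455, 1.155, 1.598, 2.178, 2.367.
Z = Σ e^(−Eᵢ/kT) = e^(−0.2455) + e^(−1.155) + e^(−1.598) + e^(−2.178) + e^(−2.367) = 0.7823 + 0.3151 + 0.2023 + 0.1133 + 0.09376 = 1.507.
P₄ = e^(−E₄/kT) / Z = 0.09376/1.507 = 0.062.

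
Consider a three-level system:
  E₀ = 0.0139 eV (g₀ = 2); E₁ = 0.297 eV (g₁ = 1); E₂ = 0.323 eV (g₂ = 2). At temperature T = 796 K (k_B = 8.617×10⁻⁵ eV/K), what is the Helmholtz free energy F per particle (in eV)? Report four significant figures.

k_BT = 8.617×10⁻⁵ × 796 K = 0.0685913 eV.
Eᵢ/kT = 0.202650, 4.33000, 4.70905.
Z = Σ gᵢe^(−Eᵢ/kT) = 2·e^(−0.202650) + 1·e^(−4.33000) + 2·e^(−4.70905) = 1.63313 + 0.0131675 + 0.0180267 = 1.66432.
F = −kT ln Z = −0.0685913 × ln(1.66432) = −0.0685913 × 0.509417 = -0.03494 eV.

-0.03494 eV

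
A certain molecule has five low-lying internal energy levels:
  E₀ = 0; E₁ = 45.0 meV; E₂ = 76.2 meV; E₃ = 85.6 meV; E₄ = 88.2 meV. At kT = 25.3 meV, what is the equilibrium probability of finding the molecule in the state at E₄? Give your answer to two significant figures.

Eᵢ/kT = 0, 1.779, 3.012, 3.383, 3.486.
Z = Σ e^(−Eᵢ/kT) = e^(−0) + e^(−1.779) + e^(−3.012) + e^(−3.383) + e^(−3.486) = 1.000 + 0.1688 + 0.04919 + 0.03395 + 0.03062 = 1.283.
P₄ = e^(−E₄/kT) / Z = 0.03062/1.283 = 0.024.

0.024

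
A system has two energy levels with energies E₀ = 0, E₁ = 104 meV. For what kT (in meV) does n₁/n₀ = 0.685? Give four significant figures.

n₁/n₀ = exp[−(E₁−E₀)/kT] = 0.685.
⇒ (E₁−E₀)/kT = ln(1/0.685) = ln(1.45985) = 0.378334.
kT = 104 meV / 0.378334 = 274.9 meV.

274.9 meV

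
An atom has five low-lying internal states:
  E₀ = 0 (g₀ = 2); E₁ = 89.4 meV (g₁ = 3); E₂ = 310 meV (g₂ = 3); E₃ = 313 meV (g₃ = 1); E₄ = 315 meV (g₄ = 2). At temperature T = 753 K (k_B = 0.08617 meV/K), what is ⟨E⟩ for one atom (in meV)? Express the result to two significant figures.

k_BT = 0.08617 × 753 K = 64.89 meV.
Eᵢ/kT = 0, 1.378, 4.777, 4.824, 4.854.
Z = Σ gᵢe^(−Eᵢ/kT) = 2·e^(−0) + 3·e^(−1.378) + 3·e^(−4.777) + 1·e^(−4.824) + 2·e^(−4.854) = 2.000 + 0.7562 + 0.02526 + 0.008035 + 0.01559 = 2.805.
⟨E⟩ = Σ Eᵢ gᵢe^(−Eᵢ/kT) / Z = (0·2.000 + 89.4·0.7562 + 310·0.02526 + 313·0.008035 + 315·0.01559) / 2.805 = 30 meV.

30 meV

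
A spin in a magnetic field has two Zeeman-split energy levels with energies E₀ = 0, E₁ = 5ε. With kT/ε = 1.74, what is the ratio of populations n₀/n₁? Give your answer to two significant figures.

n₀/n₁ = exp[−(E₀−E₁)/kT] = exp(−(-5ε)/(1.74ε)) = exp(2.874) = 18.

18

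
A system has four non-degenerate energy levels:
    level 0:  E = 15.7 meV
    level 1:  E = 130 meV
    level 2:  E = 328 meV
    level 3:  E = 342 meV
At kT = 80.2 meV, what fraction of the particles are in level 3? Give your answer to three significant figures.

0.0134

Eᵢ/kT = 0.19576, 1.6209, 4.0898, 4.2643.
Z = Σ e^(−Eᵢ/kT) = e^(−0.19576) + e^(−1.6209) + e^(−4.0898) + e^(−4.2643) = 0.82221 + 0.19772 + 0.016743 + 0.014062 = 1.0507.
P₃ = e^(−E₃/kT) / Z = 0.014062/1.0507 = 0.0134.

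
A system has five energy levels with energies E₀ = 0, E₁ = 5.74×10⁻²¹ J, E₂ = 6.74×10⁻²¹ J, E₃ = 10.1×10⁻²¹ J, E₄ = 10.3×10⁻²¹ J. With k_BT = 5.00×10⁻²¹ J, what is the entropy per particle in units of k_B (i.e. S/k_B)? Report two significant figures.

Eᵢ/kT = 0, 1.148, 1.348, 2.020, 2.060.
Z = Σ e^(−Eᵢ/kT) = e^(−0) + e^(−1.148) + e^(−1.348) + e^(−2.020) + e^(−2.060) = 1.000 + 0.3173 + 0.2598 + 0.1327 + 0.1275 = 1.837.
⟨E⟩ = Σ EᵢPᵢ = 3.389 ×10⁻²¹ J.
S/k_B = ln Z + ⟨E⟩/kT = ln(1.837) + 3.389/5.00 = 0.6081 + 0.6778 = 1.3.

1.3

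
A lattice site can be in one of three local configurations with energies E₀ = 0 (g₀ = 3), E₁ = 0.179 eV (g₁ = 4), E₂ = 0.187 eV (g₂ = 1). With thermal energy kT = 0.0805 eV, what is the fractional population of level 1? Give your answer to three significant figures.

Eᵢ/kT = 0, 2.2236, 2.3230.
Z = Σ gᵢe^(−Eᵢ/kT) = 3·e^(−0) + 4·e^(−2.2236) + 1·e^(−2.3230) = 3.0000 + 0.43288 + 0.097979 = 3.5309.
P₁ = g₁ e^(−E₁/kT) / Z = 0.43288/3.5309 = 0.123.

0.123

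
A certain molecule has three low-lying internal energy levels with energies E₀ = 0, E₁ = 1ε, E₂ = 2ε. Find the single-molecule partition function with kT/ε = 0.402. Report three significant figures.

Z = 1.09

Eᵢ/kT = 0, 2.4876, 4.9751.
Z = Σ e^(−Eᵢ/kT) = e^(−0) + e^(−2.4876) + e^(−4.9751) = 1.0000 + 0.083109 + 0.0069078 = 1.0900.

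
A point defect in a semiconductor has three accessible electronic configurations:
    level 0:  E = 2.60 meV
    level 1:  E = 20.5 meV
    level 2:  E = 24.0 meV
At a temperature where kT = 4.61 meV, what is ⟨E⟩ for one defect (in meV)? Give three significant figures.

Eᵢ/kT = 0.56399, 4.4469, 5.2061.
Z = Σ e^(−Eᵢ/kT) = e^(−0.56399) + e^(−4.4469) + e^(−5.2061) = 0.56893 + 0.011715 + 0.0054830 = 0.58613.
⟨E⟩ = Σ Eᵢ e^(−Eᵢ/kT) / Z = (2.60·0.56893 + 20.5·0.011715 + 24.0·0.0054830) / 0.58613 = 3.16 meV.

3.16 meV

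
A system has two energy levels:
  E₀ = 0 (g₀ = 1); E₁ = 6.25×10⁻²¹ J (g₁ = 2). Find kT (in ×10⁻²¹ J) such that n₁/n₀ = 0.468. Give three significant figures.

n₁/n₀ = (g₁/g₀) exp[−(E₁−E₀)/kT] = 0.468.
⇒ (E₁−E₀)/kT = ln((2/1)/0.468) = ln(4.2735) = 1.4524.
kT = 6.25 ×10⁻²¹ J / 1.4524 = 4.30 ×10⁻²¹ J.

4.30 ×10⁻²¹ J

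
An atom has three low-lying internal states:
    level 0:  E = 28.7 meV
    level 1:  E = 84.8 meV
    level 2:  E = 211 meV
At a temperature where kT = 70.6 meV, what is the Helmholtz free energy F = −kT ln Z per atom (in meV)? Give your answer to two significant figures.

-1.2 meV

Eᵢ/kT = 0.4065, 1.201, 2.989.
Z = Σ e^(−Eᵢ/kT) = e^(−0.4065) + e^(−1.201) + e^(−2.989) = 0.6660 + 0.3009 + 0.05034 = 1.017.
F = −kT ln Z = −70.6 × ln(1.017) = −70.6 × 0.01686 = -1.2 meV.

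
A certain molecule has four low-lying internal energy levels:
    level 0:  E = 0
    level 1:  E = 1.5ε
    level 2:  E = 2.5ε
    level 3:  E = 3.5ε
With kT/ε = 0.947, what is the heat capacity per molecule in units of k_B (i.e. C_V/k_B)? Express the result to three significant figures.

Eᵢ/kT = 0, 1.5839, 2.6399, 3.6959.
Z = Σ e^(−Eᵢ/kT) = e^(−0) + e^(−1.5839) + e^(−2.6399) + e^(−3.6959) = 1.0000 + 0.20517 + 0.071368 + 0.024825 = 1.3014.
⟨E⟩ = 0.44034 ε, ⟨E²⟩ = 0.93114 ε².
C_V/k_B = (⟨E²⟩ − ⟨E⟩²)/(kT)² = (0.93114 − 0.19390)/0.89681 = 0.822.

0.822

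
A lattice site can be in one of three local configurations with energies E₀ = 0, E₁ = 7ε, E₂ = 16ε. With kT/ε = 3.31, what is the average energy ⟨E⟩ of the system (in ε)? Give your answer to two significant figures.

0.86 ε

Eᵢ/kT = 0, 2.115, 4.834.
Z = Σ e^(−Eᵢ/kT) = e^(−0) + e^(−2.115) + e^(−4.834) = 1.000 + 0.1206 + 0.007955 = 1.129.
⟨E⟩ = Σ Eᵢ e^(−Eᵢ/kT) / Z = (0·1.000 + 7·0.1206 + 16·0.007955) / 1.129 = 0.86 ε.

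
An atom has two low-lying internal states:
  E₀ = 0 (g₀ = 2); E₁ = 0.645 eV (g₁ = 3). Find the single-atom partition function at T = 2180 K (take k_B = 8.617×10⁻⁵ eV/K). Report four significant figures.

k_BT = 8.617×10⁻⁵ × 2180 K = 0.187851 eV.
Eᵢ/kT = 0, 3.43357.
Z = Σ gᵢe^(−Eᵢ/kT) = 2·e^(−0) + 3·e^(−3.43357) = 2.00000 + 0.0968146 = 2.09681.

Z = 2.097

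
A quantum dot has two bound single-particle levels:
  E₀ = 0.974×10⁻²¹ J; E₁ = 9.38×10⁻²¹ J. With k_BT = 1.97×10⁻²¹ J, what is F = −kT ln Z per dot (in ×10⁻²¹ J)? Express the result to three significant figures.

0.947 ×10⁻²¹ J

Eᵢ/kT = 0.49442, 4.7614.
Z = Σ e^(−Eᵢ/kT) = e^(−0.49442) + e^(−4.7614) = 0.60992 + 0.0085536 = 0.61847.
F = −kT ln Z = −1.97 × ln(0.61847) = −1.97 × -0.48051 = 0.947 ×10⁻²¹ J.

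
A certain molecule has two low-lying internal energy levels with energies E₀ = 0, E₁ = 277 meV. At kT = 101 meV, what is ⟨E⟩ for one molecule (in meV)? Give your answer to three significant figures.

16.8 meV

Eᵢ/kT = 0, 2.7426.
Z = Σ e^(−Eᵢ/kT) = e^(−0) + e^(−2.7426) = 1.0000 + 0.064403 = 1.0644.
⟨E⟩ = Σ Eᵢ e^(−Eᵢ/kT) / Z = (0·1.0000 + 277·0.064403) / 1.0644 = 16.8 meV.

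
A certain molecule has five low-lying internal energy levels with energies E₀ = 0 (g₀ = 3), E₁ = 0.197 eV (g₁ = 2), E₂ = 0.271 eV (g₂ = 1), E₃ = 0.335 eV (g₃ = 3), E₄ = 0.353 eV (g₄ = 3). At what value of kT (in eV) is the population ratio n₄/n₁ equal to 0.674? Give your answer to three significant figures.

n₄/n₁ = (g₄/g₁) exp[−(E₄−E₁)/kT] = 0.674.
⇒ (E₄−E₁)/kT = ln((3/2)/0.674) = ln(2.2255) = 0.79998.
kT = 0.156 eV / 0.79998 = 0.195 eV.

0.195 eV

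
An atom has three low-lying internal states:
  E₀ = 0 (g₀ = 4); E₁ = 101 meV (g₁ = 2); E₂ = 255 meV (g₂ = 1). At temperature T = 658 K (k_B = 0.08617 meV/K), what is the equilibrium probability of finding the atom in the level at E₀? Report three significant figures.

k_BT = 0.08617 × 658 K = 56.700 meV.
Eᵢ/kT = 0, 1.7813, 4.4974.
Z = Σ gᵢe^(−Eᵢ/kT) = 4·e^(−0) + 2·e^(−1.7813) + 1·e^(−4.4974) = 4.0000 + 0.33684 + 0.011138 = 4.3480.
P₀ = g₀ e^(−E₀/kT) / Z = 4.0000/4.3480 = 0.920.

0.920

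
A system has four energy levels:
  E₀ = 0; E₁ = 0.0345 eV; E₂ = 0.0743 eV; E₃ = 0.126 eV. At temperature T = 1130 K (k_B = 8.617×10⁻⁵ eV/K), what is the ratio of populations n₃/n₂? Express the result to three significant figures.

0.588

k_BT = 8.617×10⁻⁵ × 1130 K = 0.097372 eV.
n₃/n₂ = exp[−(E₃−E₂)/kT] = exp(−(0.0517 eV)/(0.097372 eV)) = exp(-0.53095) = 0.588.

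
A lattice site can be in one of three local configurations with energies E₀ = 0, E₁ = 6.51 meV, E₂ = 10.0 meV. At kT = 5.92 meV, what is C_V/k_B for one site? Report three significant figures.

0.413

Eᵢ/kT = 0, 1.0997, 1.6892.
Z = Σ e^(−Eᵢ/kT) = e^(−0) + e^(−1.0997) + e^(−1.6892) = 1.0000 + 0.33297 + 0.18467 = 1.5176.
⟨E⟩ = 2.6452 meV, ⟨E²⟩ = 21.467 meV².
C_V/k_B = (⟨E²⟩ − ⟨E⟩²)/(kT)² = (21.467 − 6.9971)/35.046 = 0.413.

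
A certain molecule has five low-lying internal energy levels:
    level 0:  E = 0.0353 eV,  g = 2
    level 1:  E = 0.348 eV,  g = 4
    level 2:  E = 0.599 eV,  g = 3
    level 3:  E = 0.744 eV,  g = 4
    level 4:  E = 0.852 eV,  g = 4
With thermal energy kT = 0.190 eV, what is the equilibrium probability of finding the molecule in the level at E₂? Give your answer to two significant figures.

Eᵢ/kT = 0.1858, 1.832, 3.153, 3.916, 4.484.
Z = Σ gᵢe^(−Eᵢ/kT) = 2·e^(−0.1858) + 4·e^(−1.832) + 3·e^(−3.153) + 4·e^(−3.916) + 4·e^(−4.484) = 1.661 + 0.6404 + 0.1282 + 0.07968 + 0.04515 = 2.554.
P₂ = g₂ e^(−E₂/kT) / Z = 0.1282/2.554 = 0.050.

0.050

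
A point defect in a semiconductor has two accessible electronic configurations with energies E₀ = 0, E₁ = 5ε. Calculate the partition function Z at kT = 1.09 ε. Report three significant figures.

Z = 1.01

Eᵢ/kT = 0, 4.5872.
Z = Σ e^(−Eᵢ/kT) = e^(−0) + e^(−4.5872) = 1.0000 + 0.010181 = 1.0102.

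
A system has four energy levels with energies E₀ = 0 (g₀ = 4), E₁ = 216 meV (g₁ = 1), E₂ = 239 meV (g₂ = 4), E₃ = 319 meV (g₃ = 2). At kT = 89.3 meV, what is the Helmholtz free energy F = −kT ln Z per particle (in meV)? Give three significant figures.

Eᵢ/kT = 0, 2.4188, 2.6764, 3.5722.
Z = Σ gᵢe^(−Eᵢ/kT) = 4·e^(−0) + 1·e^(−2.4188) + 4·e^(−2.6764) + 2·e^(−3.5722) = 4.0000 + 0.089028 + 0.27524 + 0.056188 = 4.4205.
F = −kT ln Z = −89.3 × ln(4.4205) = −89.3 × 1.4863 = -133 meV.

-133 meV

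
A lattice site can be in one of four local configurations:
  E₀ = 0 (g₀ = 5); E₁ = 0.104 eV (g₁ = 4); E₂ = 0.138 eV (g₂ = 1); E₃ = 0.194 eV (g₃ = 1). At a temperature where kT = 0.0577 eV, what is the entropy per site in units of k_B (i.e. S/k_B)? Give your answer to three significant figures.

Eᵢ/kT = 0, 1.8024, 2.3917, 3.3622.
Z = Σ gᵢe^(−Eᵢ/kT) = 5·e^(−0) + 4·e^(−1.8024) + 1·e^(−2.3917) + 1·e^(−3.3622) = 5.0000 + 0.65961 + 0.091474 + 0.034659 = 5.7857.
⟨E⟩ = Σ EᵢPᵢ = 0.015201 eV.
S/k_B = ln Z + ⟨E⟩/kT = ln(5.7857) + 0.015201/0.0577 = 1.7554 + 0.26345 = 2.02.

2.02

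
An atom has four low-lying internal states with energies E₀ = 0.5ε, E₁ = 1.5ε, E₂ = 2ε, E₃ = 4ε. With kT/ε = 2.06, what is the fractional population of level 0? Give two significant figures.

Eᵢ/kT = 0.2427, 0.7282, 0.9709, 1.942.
Z = Σ e^(−Eᵢ/kT) = e^(−0.2427) + e^(−0.7282) + e^(−0.9709) + e^(−1.942) = 0.7845 + 0.4828 + 0.3787 + 0.1434 = 1.789.
P₀ = e^(−E₀/kT) / Z = 0.7845/1.789 = 0.44.

0.44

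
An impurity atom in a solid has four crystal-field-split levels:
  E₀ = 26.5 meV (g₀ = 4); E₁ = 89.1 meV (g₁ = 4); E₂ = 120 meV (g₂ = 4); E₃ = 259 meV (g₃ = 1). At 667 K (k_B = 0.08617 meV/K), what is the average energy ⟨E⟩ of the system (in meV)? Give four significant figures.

k_BT = 0.08617 × 667 K = 57.4754 meV.
Eᵢ/kT = 0.461067, 1.55023, 2.08785, 4.50628.
Z = Σ gᵢe^(−Eᵢ/kT) = 4·e^(−0.461067) + 4·e^(−1.55023) + 4·e^(−2.08785) + 1·e^(−4.50628) = 2.52244 + 0.848797 + 0.495813 + 0.0110395 = 3.87809.
⟨E⟩ = Σ Eᵢ gᵢe^(−Eᵢ/kT) / Z = (26.5·2.52244 + 89.1·0.848797 + 120·0.495813 + 259·0.0110395) / 3.87809 = 52.82 meV.

52.82 meV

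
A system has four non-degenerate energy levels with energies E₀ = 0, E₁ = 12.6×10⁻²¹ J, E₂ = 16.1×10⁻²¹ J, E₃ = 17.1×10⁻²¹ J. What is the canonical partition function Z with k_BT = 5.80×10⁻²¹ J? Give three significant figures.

Z = 1.23

Eᵢ/kT = 0, 2.1724, 2.7759, 2.9483.
Z = Σ e^(−Eᵢ/kT) = e^(−0) + e^(−2.1724) + e^(−2.7759) + e^(−2.9483) = 1.0000 + 0.11390 + 0.062293 + 0.052429 = 1.2286.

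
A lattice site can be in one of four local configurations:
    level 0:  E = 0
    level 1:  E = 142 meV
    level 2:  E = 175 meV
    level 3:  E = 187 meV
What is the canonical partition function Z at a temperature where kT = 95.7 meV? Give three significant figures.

Eᵢ/kT = 0, 1.4838, 1.8286, 1.9540.
Z = Σ e^(−Eᵢ/kT) = e^(−0) + e^(−1.4838) + e^(−1.8286) + e^(−1.9540) = 1.0000 + 0.22677 + 0.16064 + 0.14171 = 1.5291.

Z = 1.53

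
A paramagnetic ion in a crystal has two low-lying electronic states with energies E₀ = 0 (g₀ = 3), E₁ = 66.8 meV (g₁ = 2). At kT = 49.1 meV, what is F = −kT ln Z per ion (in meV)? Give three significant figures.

Eᵢ/kT = 0, 1.3605.
Z = Σ gᵢe^(−Eᵢ/kT) = 3·e^(−0) + 2·e^(−1.3605) = 3.0000 + 0.51306 = 3.5131.
F = −kT ln Z = −49.1 × ln(3.5131) = −49.1 × 1.2565 = -61.7 meV.

-61.7 meV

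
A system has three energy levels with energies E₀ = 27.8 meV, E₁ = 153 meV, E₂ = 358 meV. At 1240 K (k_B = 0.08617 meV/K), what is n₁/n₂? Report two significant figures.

k_BT = 0.08617 × 1240 K = 106.9 meV.
n₁/n₂ = exp[−(E₁−E₂)/kT] = exp(−(-205 meV)/(106.9 meV)) = exp(1.918) = 6.8.

6.8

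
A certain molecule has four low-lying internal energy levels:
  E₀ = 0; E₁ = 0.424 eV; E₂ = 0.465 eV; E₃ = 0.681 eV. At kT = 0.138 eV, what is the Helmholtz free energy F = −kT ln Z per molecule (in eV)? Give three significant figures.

-0.0116 eV

Eᵢ/kT = 0, 3.0725, 3.3696, 4.9348.
Z = Σ e^(−Eᵢ/kT) = e^(−0) + e^(−3.0725) + e^(−3.3696) + e^(−4.9348) = 1.0000 + 0.046305 + 0.034403 + 0.0071919 = 1.0879.
F = −kT ln Z = −0.138 × ln(1.0879) = −0.138 × 0.084249 = -0.0116 eV.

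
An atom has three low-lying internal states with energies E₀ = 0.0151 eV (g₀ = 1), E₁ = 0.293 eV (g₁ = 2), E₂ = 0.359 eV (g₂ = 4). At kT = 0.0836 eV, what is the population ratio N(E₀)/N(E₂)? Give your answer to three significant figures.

n₀/n₂ = (g₀/g₂) exp[−(E₀−E₂)/kT] = (1/4) × exp(−(-0.3439 eV)/(0.0836 eV)) = (1/4) × exp(4.1136) = 15.3.

15.3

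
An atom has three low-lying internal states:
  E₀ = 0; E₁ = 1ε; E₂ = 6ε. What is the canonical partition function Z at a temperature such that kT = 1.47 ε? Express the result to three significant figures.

Eᵢ/kT = 0, 0.68027, 4.0816.
Z = Σ e^(−Eᵢ/kT) = e^(−0) + e^(−0.68027) + e^(−4.0816) = 1.0000 + 0.50648 + 0.016880 = 1.5234.

Z = 1.52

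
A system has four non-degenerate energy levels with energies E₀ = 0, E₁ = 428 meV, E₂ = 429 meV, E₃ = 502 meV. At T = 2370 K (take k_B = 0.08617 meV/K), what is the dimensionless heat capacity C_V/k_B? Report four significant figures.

0.9033

k_BT = 0.08617 × 2370 K = 204.223 meV.
Eᵢ/kT = 0, 2.09575, 2.10064, 2.45810.
Z = Σ e^(−Eᵢ/kT) = e^(−0) + e^(−2.09575) + e^(−2.10064) + e^(−2.45810) = 1.00000 + 0.122978 + 0.122378 + 0.0855974 = 1.33095.
⟨E⟩ = 111.277 meV, ⟨E²⟩ = 50055.3 meV².
C_V/k_B = (⟨E²⟩ − ⟨E⟩²)/(kT)² = (50055.3 − 12382.6)/41707.0 = 0.9033.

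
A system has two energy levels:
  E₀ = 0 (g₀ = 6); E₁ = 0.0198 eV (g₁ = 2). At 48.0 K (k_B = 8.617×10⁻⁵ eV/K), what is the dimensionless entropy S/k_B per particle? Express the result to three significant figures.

k_BT = 8.617×10⁻⁵ × 48.0 K = 0.0041362 eV.
Eᵢ/kT = 0, 4.7870.
Z = Σ gᵢe^(−Eᵢ/kT) = 6·e^(−0) + 2·e^(−4.7870) = 6.0000 + 0.016675 = 6.0167.
⟨E⟩ = Σ EᵢPᵢ = 0.000054875 eV.
S/k_B = ln Z + ⟨E⟩/kT = ln(6.0167) + 0.000054875/0.0041362 = 1.7945 + 0.013267 = 1.81.

1.81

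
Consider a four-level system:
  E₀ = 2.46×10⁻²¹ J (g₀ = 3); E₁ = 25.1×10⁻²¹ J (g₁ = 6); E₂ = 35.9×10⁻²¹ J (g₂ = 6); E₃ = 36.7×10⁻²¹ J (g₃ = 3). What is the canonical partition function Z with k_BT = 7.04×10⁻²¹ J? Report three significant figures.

Z = 2.34

Eᵢ/kT = 0.34943, 3.5653, 5.0994, 5.2131.
Z = Σ gᵢe^(−Eᵢ/kT) = 3·e^(−0.34943) + 6·e^(−3.5653) + 6·e^(−5.0994) + 3·e^(−5.2131) = 2.1153 + 0.16973 + 0.036602 + 0.016334 = 2.3380.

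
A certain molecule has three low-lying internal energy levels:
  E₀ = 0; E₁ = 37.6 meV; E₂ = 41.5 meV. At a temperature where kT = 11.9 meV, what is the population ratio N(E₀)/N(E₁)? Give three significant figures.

n₀/n₁ = exp[−(E₀−E₁)/kT] = exp(−(-37.6 meV)/(11.9 meV)) = exp(3.1597) = 23.6.

23.6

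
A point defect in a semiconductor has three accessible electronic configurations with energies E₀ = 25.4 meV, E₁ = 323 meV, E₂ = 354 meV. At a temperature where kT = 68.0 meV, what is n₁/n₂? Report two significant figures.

1.6

n₁/n₂ = exp[−(E₁−E₂)/kT] = exp(−(-31 meV)/(68.0 meV)) = exp(0.4559) = 1.6.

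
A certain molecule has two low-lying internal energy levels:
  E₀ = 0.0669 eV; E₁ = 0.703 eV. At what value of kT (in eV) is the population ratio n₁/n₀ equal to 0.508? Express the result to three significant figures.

0.939 eV

n₁/n₀ = exp[−(E₁−E₀)/kT] = 0.508.
⇒ (E₁−E₀)/kT = ln(1/0.508) = ln(1.9685) = 0.67727.
kT = 0.6361 eV / 0.67727 = 0.939 eV.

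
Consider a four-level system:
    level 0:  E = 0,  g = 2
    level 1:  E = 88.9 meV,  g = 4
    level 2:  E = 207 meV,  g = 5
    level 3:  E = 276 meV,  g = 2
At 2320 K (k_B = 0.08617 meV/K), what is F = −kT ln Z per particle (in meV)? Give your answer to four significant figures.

k_BT = 0.08617 × 2320 K = 199.914 meV.
Eᵢ/kT = 0, 0.444691, 1.03545, 1.38059.
Z = Σ gᵢe^(−Eᵢ/kT) = 2·e^(−0) + 4·e^(−0.444691) + 5·e^(−1.03545) + 2·e^(−1.38059) = 2.00000 + 2.56409 + 1.77533 + 0.502860 = 6.84228.
F = −kT ln Z = −199.914 × ln(6.84228) = −199.914 × 1.92312 = -384.5 meV.

-384.5 meV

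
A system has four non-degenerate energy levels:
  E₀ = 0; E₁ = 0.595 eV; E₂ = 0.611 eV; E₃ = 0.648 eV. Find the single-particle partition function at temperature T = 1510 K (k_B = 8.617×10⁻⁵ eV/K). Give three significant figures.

k_BT = 8.617×10⁻⁵ × 1510 K = 0.13012 eV.
Eᵢ/kT = 0, 4.5727, 4.6957, 4.9800.
Z = Σ e^(−Eᵢ/kT) = e^(−0) + e^(−4.5727) + e^(−4.6957) + e^(−4.9800) = 1.0000 + 0.010330 + 0.0091345 + 0.0068741 = 1.0263.

Z = 1.03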